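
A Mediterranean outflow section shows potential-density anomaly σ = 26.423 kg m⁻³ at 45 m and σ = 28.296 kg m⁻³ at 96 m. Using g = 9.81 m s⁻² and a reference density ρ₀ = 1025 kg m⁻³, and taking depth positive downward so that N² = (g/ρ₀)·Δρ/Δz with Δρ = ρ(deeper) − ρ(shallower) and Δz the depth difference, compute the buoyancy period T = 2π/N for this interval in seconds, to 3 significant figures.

Δρ = 1028.296 − 1026.423 = 1.873 kg m⁻³ over Δz = 96 − 45 = 51 m.
N² = (9.81/1025) × (1.873/51) = 3.5149 × 10⁻⁴ s⁻².
N = √(3.5149 × 10⁻⁴) = 0.018748 rad s⁻¹, so T = 2π/N = 335.14 s ≈ 335 s.

335 s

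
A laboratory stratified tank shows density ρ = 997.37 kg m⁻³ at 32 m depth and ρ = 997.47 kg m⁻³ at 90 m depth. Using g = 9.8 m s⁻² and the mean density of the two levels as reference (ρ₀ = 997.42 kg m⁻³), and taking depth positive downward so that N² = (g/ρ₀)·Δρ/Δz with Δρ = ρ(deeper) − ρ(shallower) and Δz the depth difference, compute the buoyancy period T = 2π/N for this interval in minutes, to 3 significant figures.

25.4 min

Δρ = 997.47 − 997.37 = 0.10 kg m⁻³ over Δz = 90 − 32 = 58 m.
N² = (9.8/997.42) × (0.10/58) = 1.6940 × 10⁻⁵ s⁻².
N = √(1.6940 × 10⁻⁵) = 4.1158 × 10⁻³ rad s⁻¹, so T = 2π/N = 1.5266 × 10³ s = 25.443 min ≈ 25.4 min.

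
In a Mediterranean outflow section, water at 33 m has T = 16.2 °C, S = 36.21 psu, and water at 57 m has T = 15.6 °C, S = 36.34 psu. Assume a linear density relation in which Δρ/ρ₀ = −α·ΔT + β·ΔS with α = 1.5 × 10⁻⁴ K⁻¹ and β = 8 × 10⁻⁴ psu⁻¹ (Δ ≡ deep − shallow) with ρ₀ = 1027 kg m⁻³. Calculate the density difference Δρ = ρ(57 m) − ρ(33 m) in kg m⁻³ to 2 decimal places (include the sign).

+0.20 kg m⁻³

ΔT = -0.6 K, ΔS = +0.13 psu (deep − shallow).
Δρ/ρ₀ = −(1.5 × 10⁻⁴)(-0.6) + (8 × 10⁻⁴)(+0.13) = 1.94 × 10⁻⁴.
Δρ = 1027 × (1.94 × 10⁻⁴) = +0.20 kg m⁻³.
Positive Δρ: denser below, stable.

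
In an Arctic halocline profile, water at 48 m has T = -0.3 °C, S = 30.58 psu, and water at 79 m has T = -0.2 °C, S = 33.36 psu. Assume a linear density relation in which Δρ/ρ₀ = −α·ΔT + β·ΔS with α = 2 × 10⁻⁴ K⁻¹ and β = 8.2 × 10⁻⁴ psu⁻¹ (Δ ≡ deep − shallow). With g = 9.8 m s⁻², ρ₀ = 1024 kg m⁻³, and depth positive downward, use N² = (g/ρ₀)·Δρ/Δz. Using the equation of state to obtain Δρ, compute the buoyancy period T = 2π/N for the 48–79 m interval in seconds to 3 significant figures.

235 s

ΔT = +0.1 K, ΔS = +2.78 psu (deep − shallow).
Δρ/ρ₀ = −αΔT + βΔS = -2.00 × 10⁻⁵ + 2.2796 × 10⁻³ = 2.2596 × 10⁻³, so Δρ ≈ 2.314 kg m⁻³.
N² = (g/ρ₀)·Δρ/Δz = g·(Δρ/ρ₀)/Δz = 9.8 × 2.2596 × 10⁻³ / 31 = 7.1433 × 10⁻⁴ s⁻².
N = √(7.1433 × 10⁻⁴) = 0.026727 rad s⁻¹ → T = 2π/N = 235.09 s ≈ 235 s.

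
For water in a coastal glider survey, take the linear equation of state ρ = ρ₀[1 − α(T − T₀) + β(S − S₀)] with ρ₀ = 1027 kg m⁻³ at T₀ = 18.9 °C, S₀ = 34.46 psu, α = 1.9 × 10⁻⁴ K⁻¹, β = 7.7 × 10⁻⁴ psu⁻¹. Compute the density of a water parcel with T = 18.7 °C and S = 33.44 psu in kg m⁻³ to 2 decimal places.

T − T₀ = -0.2 K, S − S₀ = -1.02 psu.
Bracket = 1 − α·(-0.2) + β·(-1.02) = 1 + (-7.474 × 10⁻⁴) = 0.9992526.
ρ = 1027 × 0.9992526 = 1026.23 kg m⁻³.

1026.23 kg m⁻³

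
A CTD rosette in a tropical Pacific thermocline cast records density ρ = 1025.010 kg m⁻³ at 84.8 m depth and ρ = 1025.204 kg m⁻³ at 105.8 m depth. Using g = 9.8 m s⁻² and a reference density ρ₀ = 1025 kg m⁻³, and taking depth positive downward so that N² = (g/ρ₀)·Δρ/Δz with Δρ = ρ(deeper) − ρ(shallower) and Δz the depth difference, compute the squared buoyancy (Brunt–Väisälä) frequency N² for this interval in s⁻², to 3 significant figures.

8.83 × 10⁻⁵ s⁻²

Δρ = 1025.204 − 1025.010 = 0.194 kg m⁻³ over Δz = 105.8 − 84.8 = 21 m.
N² = (9.8/1025) × (0.194/21) = 8.8325 × 10⁻⁵ s⁻² ≈ 8.83 × 10⁻⁵ s⁻².
A positive N² confirms static stability across the interval.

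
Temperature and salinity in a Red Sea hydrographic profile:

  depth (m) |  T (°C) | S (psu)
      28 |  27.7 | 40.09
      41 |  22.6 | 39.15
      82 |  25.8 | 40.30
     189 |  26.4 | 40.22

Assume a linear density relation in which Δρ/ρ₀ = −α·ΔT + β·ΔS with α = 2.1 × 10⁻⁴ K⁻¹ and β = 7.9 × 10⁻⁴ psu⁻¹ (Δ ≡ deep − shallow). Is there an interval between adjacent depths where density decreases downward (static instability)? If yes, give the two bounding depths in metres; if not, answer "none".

82–189 m

Evaluate Δρ/ρ₀ = −αΔT + βΔS across each adjacent pair:
  28–41 m: −αΔT+βΔS = −(2.1 × 10⁻⁴)(-5.1)+(7.9 × 10⁻⁴)(-0.94) = 3.3 × 10⁻⁴ → stable
  41–82 m: −αΔT+βΔS = −(2.1 × 10⁻⁴)(+3.2)+(7.9 × 10⁻⁴)(+1.15) = 2.4 × 10⁻⁴ → stable
  82–189 m: −αΔT+βΔS = −(2.1 × 10⁻⁴)(+0.6)+(7.9 × 10⁻⁴)(-0.08) = -1.9 × 10⁻⁴ → UNSTABLE
The 82–189 m interval has Δρ < 0: lighter water underlies denser water.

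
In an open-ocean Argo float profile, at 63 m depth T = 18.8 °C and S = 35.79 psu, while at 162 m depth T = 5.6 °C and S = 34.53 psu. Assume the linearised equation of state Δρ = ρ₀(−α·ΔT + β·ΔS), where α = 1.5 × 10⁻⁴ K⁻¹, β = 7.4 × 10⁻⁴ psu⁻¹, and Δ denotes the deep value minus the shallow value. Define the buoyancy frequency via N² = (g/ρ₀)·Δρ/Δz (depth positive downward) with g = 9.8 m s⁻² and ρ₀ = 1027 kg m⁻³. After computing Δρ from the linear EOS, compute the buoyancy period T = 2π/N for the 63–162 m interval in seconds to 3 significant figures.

ΔT = -13.2 K, ΔS = -1.26 psu (deep − shallow).
Δρ/ρ₀ = −αΔT + βΔS = 1.98 × 10⁻³ − 9.324 × 10⁻⁴ = 1.0476 × 10⁻³, so Δρ ≈ 1.076 kg m⁻³.
N² = (g/ρ₀)·Δρ/Δz = g·(Δρ/ρ₀)/Δz = 9.8 × 1.0476 × 10⁻³ / 99 = 1.0370 × 10⁻⁴ s⁻².
N = √(1.0370 × 10⁻⁴) = 0.010183 rad s⁻¹ → T = 2π/N = 617.03 s ≈ 617 s.

617 s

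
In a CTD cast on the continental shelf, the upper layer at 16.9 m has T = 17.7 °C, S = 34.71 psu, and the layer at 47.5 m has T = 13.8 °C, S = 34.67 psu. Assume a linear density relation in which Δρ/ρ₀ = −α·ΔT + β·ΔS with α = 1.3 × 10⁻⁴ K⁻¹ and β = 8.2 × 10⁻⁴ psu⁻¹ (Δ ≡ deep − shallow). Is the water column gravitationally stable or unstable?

ΔT = 13.8 − 17.7 = -3.9 K and ΔS = 34.67 − 34.71 = -0.04 psu (deep − shallow).
−αΔT = 5.07 × 10⁻⁴; βΔS = -3.28 × 10⁻⁵; sum Δρ/ρ₀ = 4.742 × 10⁻⁴.
Δρ/ρ₀ > 0, so Δρ > 0: deeper water is denser → statically stable.

stable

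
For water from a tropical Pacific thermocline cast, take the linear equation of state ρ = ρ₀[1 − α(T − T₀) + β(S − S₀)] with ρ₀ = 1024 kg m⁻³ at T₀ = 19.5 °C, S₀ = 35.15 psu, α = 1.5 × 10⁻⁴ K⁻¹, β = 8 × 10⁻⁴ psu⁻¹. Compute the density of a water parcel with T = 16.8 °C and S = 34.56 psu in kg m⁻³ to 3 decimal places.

T − T₀ = -2.7 K, S − S₀ = -0.59 psu.
Bracket = 1 − α·(-2.7) + β·(-0.59) = 1 + (-6.70 × 10⁻⁵) = 0.9999330.
ρ = 1024 × 0.9999330 = 1023.931 kg m⁻³.

1023.931 kg m⁻³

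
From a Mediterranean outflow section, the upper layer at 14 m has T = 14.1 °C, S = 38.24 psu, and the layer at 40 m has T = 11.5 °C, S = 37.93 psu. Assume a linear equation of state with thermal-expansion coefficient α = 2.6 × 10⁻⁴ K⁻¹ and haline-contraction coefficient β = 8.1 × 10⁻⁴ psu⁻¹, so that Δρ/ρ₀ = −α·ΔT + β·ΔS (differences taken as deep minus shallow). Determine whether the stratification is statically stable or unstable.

stable

ΔT = 11.5 − 14.1 = -2.6 K and ΔS = 37.93 − 38.24 = -0.31 psu (deep − shallow).
−αΔT = 6.76 × 10⁻⁴; βΔS = -2.511 × 10⁻⁴; sum Δρ/ρ₀ = 4.249 × 10⁻⁴.
Δρ/ρ₀ > 0, so Δρ > 0: deeper water is denser → statically stable.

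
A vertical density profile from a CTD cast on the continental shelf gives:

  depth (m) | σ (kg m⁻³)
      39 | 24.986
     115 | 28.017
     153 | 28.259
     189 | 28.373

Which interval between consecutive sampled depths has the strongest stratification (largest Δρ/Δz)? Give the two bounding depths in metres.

Compute the density gradient over each adjacent pair:
  39–115 m: Δρ/Δz = 3.031/76 = 0.040 kg m⁻⁴
  115–153 m: Δρ/Δz = 0.242/38 = 6.4 × 10⁻³ kg m⁻⁴
  153–189 m: Δρ/Δz = 0.114/36 = 3.2 × 10⁻³ kg m⁻⁴
The largest gradient is in the 39–115 m interval — the pycnocline.

39–115 m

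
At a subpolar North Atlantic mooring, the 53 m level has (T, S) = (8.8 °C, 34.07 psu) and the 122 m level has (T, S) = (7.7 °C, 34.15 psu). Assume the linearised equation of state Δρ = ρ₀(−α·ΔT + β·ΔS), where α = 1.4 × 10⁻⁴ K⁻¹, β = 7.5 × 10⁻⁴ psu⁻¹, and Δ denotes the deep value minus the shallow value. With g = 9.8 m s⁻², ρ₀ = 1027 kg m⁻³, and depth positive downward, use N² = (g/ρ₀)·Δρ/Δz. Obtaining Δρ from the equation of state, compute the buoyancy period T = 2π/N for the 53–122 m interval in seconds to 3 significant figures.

1.14 × 10³ s

ΔT = -1.1 K, ΔS = +0.08 psu (deep − shallow).
Δρ/ρ₀ = −αΔT + βΔS = 1.54 × 10⁻⁴ + 6.00 × 10⁻⁵ = 2.14 × 10⁻⁴, so Δρ ≈ 0.2198 kg m⁻³.
N² = (g/ρ₀)·Δρ/Δz = g·(Δρ/ρ₀)/Δz = 9.8 × 2.14 × 10⁻⁴ / 69 = 3.0394 × 10⁻⁵ s⁻².
N = √(3.0394 × 10⁻⁵) = 5.5131 × 10⁻³ rad s⁻¹ → T = 2π/N = 1.1397 × 10³ s ≈ 1.14 × 10³ s.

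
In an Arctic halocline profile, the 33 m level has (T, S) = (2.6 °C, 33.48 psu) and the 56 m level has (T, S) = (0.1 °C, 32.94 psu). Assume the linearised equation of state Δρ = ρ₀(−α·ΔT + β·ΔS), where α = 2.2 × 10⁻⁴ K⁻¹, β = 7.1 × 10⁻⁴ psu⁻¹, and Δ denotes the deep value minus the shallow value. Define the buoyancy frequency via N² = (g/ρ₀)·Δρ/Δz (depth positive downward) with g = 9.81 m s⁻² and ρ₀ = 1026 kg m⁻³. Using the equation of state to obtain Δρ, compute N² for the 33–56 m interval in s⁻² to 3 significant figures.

ΔT = -2.5 K, ΔS = -0.54 psu (deep − shallow).
Δρ/ρ₀ = −αΔT + βΔS = 5.50 × 10⁻⁴ − 3.834 × 10⁻⁴ = 1.666 × 10⁻⁴, so Δρ ≈ 0.1709 kg m⁻³.
N² = (g/ρ₀)·Δρ/Δz = g·(Δρ/ρ₀)/Δz = 9.81 × 1.666 × 10⁻⁴ / 23 = 7.1059 × 10⁻⁵ s⁻² ≈ 7.11 × 10⁻⁵ s⁻².

7.11 × 10⁻⁵ s⁻²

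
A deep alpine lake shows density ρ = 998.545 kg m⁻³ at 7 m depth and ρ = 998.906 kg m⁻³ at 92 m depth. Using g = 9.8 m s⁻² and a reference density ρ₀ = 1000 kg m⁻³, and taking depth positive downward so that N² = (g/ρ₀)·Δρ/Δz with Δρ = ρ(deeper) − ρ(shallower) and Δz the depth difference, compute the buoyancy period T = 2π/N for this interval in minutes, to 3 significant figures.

Δρ = 998.906 − 998.545 = 0.361 kg m⁻³ over Δz = 92 − 7 = 85 m.
N² = (9.8/1000) × (0.361/85) = 4.1621 × 10⁻⁵ s⁻².
N = √(4.1621 × 10⁻⁵) = 6.4514 × 10⁻³ rad s⁻¹, so T = 2π/N = 973.93 s = 16.232 min ≈ 16.2 min.

16.2 min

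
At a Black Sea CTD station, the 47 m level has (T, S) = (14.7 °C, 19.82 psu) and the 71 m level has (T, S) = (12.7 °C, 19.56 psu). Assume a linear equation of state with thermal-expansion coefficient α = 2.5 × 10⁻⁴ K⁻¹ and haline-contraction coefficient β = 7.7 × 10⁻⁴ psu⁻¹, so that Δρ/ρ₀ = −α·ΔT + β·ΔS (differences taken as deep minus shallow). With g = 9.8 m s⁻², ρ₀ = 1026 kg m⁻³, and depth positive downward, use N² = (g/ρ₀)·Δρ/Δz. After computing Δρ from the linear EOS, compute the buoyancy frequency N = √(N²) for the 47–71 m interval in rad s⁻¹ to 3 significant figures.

0.0111 rad s⁻¹

ΔT = -2.0 K, ΔS = -0.26 psu (deep − shallow).
Δρ/ρ₀ = −αΔT + βΔS = 5.00 × 10⁻⁴ − 2.002 × 10⁻⁴ = 2.998 × 10⁻⁴, so Δρ ≈ 0.3076 kg m⁻³.
N² = (g/ρ₀)·Δρ/Δz = g·(Δρ/ρ₀)/Δz = 9.8 × 2.998 × 10⁻⁴ / 24 = 1.2242 × 10⁻⁴ s⁻².
N = √(1.2242 × 10⁻⁴) = 0.011064 rad s⁻¹ ≈ 0.0111 rad s⁻¹.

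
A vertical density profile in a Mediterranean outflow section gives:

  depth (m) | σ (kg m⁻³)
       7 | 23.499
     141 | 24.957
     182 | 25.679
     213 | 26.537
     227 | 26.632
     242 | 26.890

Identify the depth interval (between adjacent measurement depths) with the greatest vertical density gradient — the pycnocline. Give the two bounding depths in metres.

Compute the density gradient over each adjacent pair:
  7–141 m: Δρ/Δz = 1.458/134 = 0.011 kg m⁻⁴
  141–182 m: Δρ/Δz = 0.722/41 = 0.018 kg m⁻⁴
  182–213 m: Δρ/Δz = 0.858/31 = 0.028 kg m⁻⁴
  213–227 m: Δρ/Δz = 0.095/14 = 6.8 × 10⁻³ kg m⁻⁴
  227–242 m: Δρ/Δz = 0.258/15 = 0.017 kg m⁻⁴
The largest gradient is in the 182–213 m interval — the pycnocline.

182–213 m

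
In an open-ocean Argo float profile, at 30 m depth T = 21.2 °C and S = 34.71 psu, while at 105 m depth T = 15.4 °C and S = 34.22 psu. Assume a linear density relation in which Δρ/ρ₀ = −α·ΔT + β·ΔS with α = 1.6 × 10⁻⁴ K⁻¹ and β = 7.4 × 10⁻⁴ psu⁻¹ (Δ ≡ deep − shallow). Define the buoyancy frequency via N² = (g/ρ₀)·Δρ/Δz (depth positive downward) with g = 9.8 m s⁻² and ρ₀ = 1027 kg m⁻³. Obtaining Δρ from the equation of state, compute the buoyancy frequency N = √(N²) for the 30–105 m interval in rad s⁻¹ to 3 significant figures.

8.60 × 10⁻³ rad s⁻¹

ΔT = -5.8 K, ΔS = -0.49 psu (deep − shallow).
Δρ/ρ₀ = −αΔT + βΔS = 9.28 × 10⁻⁴ − 3.626 × 10⁻⁴ = 5.654 × 10⁻⁴, so Δρ ≈ 0.5807 kg m⁻³.
N² = (g/ρ₀)·Δρ/Δz = g·(Δρ/ρ₀)/Δz = 9.8 × 5.654 × 10⁻⁴ / 75 = 7.3879 × 10⁻⁵ s⁻².
N = √(7.3879 × 10⁻⁵) = 8.5953 × 10⁻³ rad s⁻¹ ≈ 8.60 × 10⁻³ rad s⁻¹.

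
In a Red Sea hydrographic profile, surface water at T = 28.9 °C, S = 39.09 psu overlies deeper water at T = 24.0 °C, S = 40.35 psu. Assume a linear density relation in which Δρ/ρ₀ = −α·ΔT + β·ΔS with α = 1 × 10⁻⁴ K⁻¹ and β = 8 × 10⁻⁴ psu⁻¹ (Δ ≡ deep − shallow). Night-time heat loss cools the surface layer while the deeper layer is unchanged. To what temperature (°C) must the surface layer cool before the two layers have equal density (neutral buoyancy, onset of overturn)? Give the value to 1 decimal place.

Neutral buoyancy requires Δρ = 0, i.e. −α(T_deep − T_surf′) + β(S_deep − S_surf) = 0.
T_surf′ = T_deep − (β/α)·ΔS = 24.0 − (8 × 10⁻⁴/1 × 10⁻⁴)·(+1.26) = 13.920 °C.
Cooling required: 28.9 − (13.920) = 14.980 °C.

13.9 °C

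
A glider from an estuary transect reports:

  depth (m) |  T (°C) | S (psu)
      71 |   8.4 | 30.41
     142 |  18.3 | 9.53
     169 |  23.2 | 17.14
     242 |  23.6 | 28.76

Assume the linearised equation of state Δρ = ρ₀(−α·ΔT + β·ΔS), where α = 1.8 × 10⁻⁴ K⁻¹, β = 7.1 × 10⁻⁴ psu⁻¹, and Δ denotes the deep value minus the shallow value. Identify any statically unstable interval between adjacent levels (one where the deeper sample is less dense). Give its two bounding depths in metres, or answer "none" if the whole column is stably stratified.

Evaluate Δρ/ρ₀ = −αΔT + βΔS across each adjacent pair:
  71–142 m: −αΔT+βΔS = −(1.8 × 10⁻⁴)(+9.9)+(7.1 × 10⁻⁴)(-20.88) = -0.017 → UNSTABLE
  142–169 m: −αΔT+βΔS = −(1.8 × 10⁻⁴)(+4.9)+(7.1 × 10⁻⁴)(+7.61) = 4.5 × 10⁻³ → stable
  169–242 m: −αΔT+βΔS = −(1.8 × 10⁻⁴)(+0.4)+(7.1 × 10⁻⁴)(+11.62) = 8.2 × 10⁻³ → stable
The 71–142 m interval has Δρ < 0: lighter water underlies denser water.

71–142 m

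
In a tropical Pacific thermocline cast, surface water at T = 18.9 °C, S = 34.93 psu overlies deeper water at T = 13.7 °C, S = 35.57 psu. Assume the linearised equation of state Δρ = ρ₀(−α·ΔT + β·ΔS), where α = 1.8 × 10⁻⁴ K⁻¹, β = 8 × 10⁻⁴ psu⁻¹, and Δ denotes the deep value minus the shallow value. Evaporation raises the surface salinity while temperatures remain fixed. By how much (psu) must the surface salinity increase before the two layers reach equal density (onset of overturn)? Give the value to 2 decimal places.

Neutral buoyancy requires −α(T_deep − T_surf) + β(S_deep − S_surf′) = 0.
S_surf′ = S_deep − (α/β)·ΔT = 35.57 − (1.8 × 10⁻⁴/8 × 10⁻⁴)·(-5.2) = 36.7400 psu.
Increase required: 36.7400 − 34.93 = 1.8100 psu.

1.81 psu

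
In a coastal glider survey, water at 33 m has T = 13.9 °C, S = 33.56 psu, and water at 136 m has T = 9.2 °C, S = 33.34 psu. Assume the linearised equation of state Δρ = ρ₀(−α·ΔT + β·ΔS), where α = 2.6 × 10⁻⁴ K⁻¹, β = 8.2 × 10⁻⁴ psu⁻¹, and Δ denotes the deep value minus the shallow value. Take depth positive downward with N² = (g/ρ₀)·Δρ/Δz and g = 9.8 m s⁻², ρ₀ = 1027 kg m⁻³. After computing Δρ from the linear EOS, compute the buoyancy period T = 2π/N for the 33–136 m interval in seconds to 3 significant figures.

ΔT = -4.7 K, ΔS = -0.22 psu (deep − shallow).
Δρ/ρ₀ = −αΔT + βΔS = 1.222 × 10⁻³ − 1.804 × 10⁻⁴ = 1.0416 × 10⁻³, so Δρ ≈ 1.070 kg m⁻³.
N² = (g/ρ₀)·Δρ/Δz = g·(Δρ/ρ₀)/Δz = 9.8 × 1.0416 × 10⁻³ / 103 = 9.9104 × 10⁻⁵ s⁻².
N = √(9.9104 × 10⁻⁵) = 9.9551 × 10⁻³ rad s⁻¹ → T = 2π/N = 631.15 s ≈ 631 s.

631 s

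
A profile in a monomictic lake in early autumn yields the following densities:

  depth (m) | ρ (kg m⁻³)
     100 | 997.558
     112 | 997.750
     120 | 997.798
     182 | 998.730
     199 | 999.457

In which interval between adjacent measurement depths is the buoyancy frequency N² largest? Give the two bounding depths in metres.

182–199 m

Compute the density gradient over each adjacent pair:
  100–112 m: Δρ/Δz = 0.192/12 = 0.016 kg m⁻⁴
  112–120 m: Δρ/Δz = 0.048/8 = 6.0 × 10⁻³ kg m⁻⁴
  120–182 m: Δρ/Δz = 0.932/62 = 0.015 kg m⁻⁴
  182–199 m: Δρ/Δz = 0.727/17 = 0.043 kg m⁻⁴
The largest gradient is in the 182–199 m interval — the pycnocline.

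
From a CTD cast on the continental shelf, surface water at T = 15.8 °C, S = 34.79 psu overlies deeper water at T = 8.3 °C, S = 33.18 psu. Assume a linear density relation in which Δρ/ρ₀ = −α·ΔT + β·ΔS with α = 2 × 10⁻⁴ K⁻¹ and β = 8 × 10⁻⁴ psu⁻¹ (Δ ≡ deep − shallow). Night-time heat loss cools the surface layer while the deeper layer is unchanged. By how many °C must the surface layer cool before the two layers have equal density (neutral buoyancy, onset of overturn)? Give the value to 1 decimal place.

1.1 °C

Neutral buoyancy requires Δρ = 0, i.e. −α(T_deep − T_surf′) + β(S_deep − S_surf) = 0.
T_surf′ = T_deep − (β/α)·ΔS = 8.3 − (8 × 10⁻⁴/2 × 10⁻⁴)·(-1.61) = 14.740 °C.
Cooling required: 15.8 − (14.740) = 1.060 °C.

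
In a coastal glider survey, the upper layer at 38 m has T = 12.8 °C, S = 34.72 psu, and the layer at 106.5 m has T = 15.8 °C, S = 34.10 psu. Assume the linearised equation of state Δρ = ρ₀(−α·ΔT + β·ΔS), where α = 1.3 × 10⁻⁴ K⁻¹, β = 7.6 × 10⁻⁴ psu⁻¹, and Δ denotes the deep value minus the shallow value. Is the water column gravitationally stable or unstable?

unstable

ΔT = 15.8 − 12.8 = +3.0 K and ΔS = 34.10 − 34.72 = -0.62 psu (deep − shallow).
−αΔT = -3.90 × 10⁻⁴; βΔS = -4.712 × 10⁻⁴; sum Δρ/ρ₀ = -8.612 × 10⁻⁴.
Δρ/ρ₀ < 0, so Δρ < 0: deeper water is lighter → statically unstable; the column would overturn.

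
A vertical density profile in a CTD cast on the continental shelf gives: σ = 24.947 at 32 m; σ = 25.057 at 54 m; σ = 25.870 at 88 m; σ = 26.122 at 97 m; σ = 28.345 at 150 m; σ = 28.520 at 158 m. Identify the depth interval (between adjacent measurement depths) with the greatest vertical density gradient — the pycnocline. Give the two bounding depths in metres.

Compute the density gradient over each adjacent pair:
  32–54 m: Δρ/Δz = 0.110/22 = 5.0 × 10⁻³ kg m⁻⁴
  54–88 m: Δρ/Δz = 0.813/34 = 0.024 kg m⁻⁴
  88–97 m: Δρ/Δz = 0.252/9 = 0.028 kg m⁻⁴
  97–150 m: Δρ/Δz = 2.223/53 = 0.042 kg m⁻⁴
  150–158 m: Δρ/Δz = 0.175/8 = 0.022 kg m⁻⁴
The largest gradient is in the 97–150 m interval — the pycnocline.

97–150 m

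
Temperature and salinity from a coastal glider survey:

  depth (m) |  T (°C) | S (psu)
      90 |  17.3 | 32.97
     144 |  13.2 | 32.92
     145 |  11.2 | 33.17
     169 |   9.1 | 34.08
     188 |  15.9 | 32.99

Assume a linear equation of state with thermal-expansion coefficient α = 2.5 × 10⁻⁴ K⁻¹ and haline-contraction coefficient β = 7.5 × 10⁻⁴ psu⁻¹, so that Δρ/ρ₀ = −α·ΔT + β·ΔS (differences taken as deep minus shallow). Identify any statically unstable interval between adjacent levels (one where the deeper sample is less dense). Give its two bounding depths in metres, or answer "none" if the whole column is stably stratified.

169–188 m

Evaluate Δρ/ρ₀ = −αΔT + βΔS across each adjacent pair:
  90–144 m: −αΔT+βΔS = −(2.5 × 10⁻⁴)(-4.1)+(7.5 × 10⁻⁴)(-0.05) = 9.9 × 10⁻⁴ → stable
  144–145 m: −αΔT+βΔS = −(2.5 × 10⁻⁴)(-2.0)+(7.5 × 10⁻⁴)(+0.25) = 6.9 × 10⁻⁴ → stable
  145–169 m: −αΔT+βΔS = −(2.5 × 10⁻⁴)(-2.1)+(7.5 × 10⁻⁴)(+0.91) = 1.2 × 10⁻³ → stable
  169–188 m: −αΔT+βΔS = −(2.5 × 10⁻⁴)(+6.8)+(7.5 × 10⁻⁴)(-1.09) = -2.5 × 10⁻³ → UNSTABLE
The 169–188 m interval has Δρ < 0: lighter water underlies denser water.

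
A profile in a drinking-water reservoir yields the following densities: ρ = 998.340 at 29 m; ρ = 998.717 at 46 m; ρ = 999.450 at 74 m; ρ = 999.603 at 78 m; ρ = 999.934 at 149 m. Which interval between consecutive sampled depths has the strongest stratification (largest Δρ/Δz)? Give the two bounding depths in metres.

Compute the density gradient over each adjacent pair:
  29–46 m: Δρ/Δz = 0.377/17 = 0.022 kg m⁻⁴
  46–74 m: Δρ/Δz = 0.733/28 = 0.026 kg m⁻⁴
  74–78 m: Δρ/Δz = 0.153/4 = 0.038 kg m⁻⁴
  78–149 m: Δρ/Δz = 0.331/71 = 4.7 × 10⁻³ kg m⁻⁴
The largest gradient is in the 74–78 m interval — the pycnocline.

74–78 m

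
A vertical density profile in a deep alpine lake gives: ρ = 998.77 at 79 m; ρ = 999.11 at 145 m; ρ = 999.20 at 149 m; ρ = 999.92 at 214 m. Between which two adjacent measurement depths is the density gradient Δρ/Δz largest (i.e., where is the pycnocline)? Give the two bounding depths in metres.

Compute the density gradient over each adjacent pair:
  79–145 m: Δρ/Δz = 0.34/66 = 5.2 × 10⁻³ kg m⁻⁴
  145–149 m: Δρ/Δz = 0.09/4 = 0.022 kg m⁻⁴
  149–214 m: Δρ/Δz = 0.72/65 = 0.011 kg m⁻⁴
The largest gradient is in the 145–149 m interval — the pycnocline.

145–149 m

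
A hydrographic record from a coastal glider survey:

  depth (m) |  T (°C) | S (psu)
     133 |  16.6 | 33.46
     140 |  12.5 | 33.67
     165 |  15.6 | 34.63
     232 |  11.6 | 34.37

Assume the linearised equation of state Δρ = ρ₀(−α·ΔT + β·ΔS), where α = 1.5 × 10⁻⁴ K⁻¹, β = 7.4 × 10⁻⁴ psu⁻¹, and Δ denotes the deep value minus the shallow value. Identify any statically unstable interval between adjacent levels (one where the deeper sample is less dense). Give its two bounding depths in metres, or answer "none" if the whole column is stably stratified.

Evaluate Δρ/ρ₀ = −αΔT + βΔS across each adjacent pair:
  133–140 m: −αΔT+βΔS = −(1.5 × 10⁻⁴)(-4.1)+(7.4 × 10⁻⁴)(+0.21) = 7.7 × 10⁻⁴ → stable
  140–165 m: −αΔT+βΔS = −(1.5 × 10⁻⁴)(+3.1)+(7.4 × 10⁻⁴)(+0.96) = 2.5 × 10⁻⁴ → stable
  165–232 m: −αΔT+βΔS = −(1.5 × 10⁻⁴)(-4.0)+(7.4 × 10⁻⁴)(-0.26) = 4.1 × 10⁻⁴ → stable
Every interval has Δρ > 0: the column is stably stratified throughout.

none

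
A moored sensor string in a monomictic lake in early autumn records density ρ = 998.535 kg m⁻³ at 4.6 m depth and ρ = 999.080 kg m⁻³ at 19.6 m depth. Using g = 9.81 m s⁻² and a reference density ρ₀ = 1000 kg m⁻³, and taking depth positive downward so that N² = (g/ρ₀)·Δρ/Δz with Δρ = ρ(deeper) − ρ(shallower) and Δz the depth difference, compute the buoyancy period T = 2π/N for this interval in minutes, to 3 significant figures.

5.55 min

Δρ = 999.080 − 998.535 = 0.545 kg m⁻³ over Δz = 19.6 − 4.6 = 15 m.
N² = (9.81/1000) × (0.545/15) = 3.5643 × 10⁻⁴ s⁻².
N = √(3.5643 × 10⁻⁴) = 0.018879 rad s⁻¹, so T = 2π/N = 332.81 s = 5.5468 min ≈ 5.55 min.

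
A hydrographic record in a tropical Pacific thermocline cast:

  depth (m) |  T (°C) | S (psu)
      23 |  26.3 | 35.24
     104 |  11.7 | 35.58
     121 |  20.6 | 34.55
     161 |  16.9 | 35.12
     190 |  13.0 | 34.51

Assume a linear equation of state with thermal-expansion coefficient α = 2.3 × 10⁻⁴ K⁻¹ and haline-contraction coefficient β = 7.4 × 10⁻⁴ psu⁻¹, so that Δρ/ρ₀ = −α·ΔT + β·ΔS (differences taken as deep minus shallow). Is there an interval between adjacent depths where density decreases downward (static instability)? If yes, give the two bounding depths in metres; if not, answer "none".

Evaluate Δρ/ρ₀ = −αΔT + βΔS across each adjacent pair:
  23–104 m: −αΔT+βΔS = −(2.3 × 10⁻⁴)(-14.6)+(7.4 × 10⁻⁴)(+0.34) = 3.6 × 10⁻³ → stable
  104–121 m: −αΔT+βΔS = −(2.3 × 10⁻⁴)(+8.9)+(7.4 × 10⁻⁴)(-1.03) = -2.8 × 10⁻³ → UNSTABLE
  121–161 m: −αΔT+βΔS = −(2.3 × 10⁻⁴)(-3.7)+(7.4 × 10⁻⁴)(+0.57) = 1.3 × 10⁻³ → stable
  161–190 m: −αΔT+βΔS = −(2.3 × 10⁻⁴)(-3.9)+(7.4 × 10⁻⁴)(-0.61) = 4.5 × 10⁻⁴ → stable
The 104–121 m interval has Δρ < 0: lighter water underlies denser water.

104–121 m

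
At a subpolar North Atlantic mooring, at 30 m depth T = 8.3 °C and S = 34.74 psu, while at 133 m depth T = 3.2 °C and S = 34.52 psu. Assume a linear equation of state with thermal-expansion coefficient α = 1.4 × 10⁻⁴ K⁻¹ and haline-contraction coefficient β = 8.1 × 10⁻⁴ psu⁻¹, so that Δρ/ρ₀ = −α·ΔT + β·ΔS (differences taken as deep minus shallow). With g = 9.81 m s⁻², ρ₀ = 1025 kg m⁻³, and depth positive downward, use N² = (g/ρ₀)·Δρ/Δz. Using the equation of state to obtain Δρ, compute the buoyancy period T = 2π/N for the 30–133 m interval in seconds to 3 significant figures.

ΔT = -5.1 K, ΔS = -0.22 psu (deep − shallow).
Δρ/ρ₀ = −αΔT + βΔS = 7.14 × 10⁻⁴ − 1.782 × 10⁻⁴ = 5.358 × 10⁻⁴, so Δρ ≈ 0.5492 kg m⁻³.
N² = (g/ρ₀)·Δρ/Δz = g·(Δρ/ρ₀)/Δz = 9.81 × 5.358 × 10⁻⁴ / 103 = 5.1031 × 10⁻⁵ s⁻².
N = √(5.1031 × 10⁻⁵) = 7.1436 × 10⁻³ rad s⁻¹ → T = 2π/N = 879.55 s ≈ 880 s.

880 s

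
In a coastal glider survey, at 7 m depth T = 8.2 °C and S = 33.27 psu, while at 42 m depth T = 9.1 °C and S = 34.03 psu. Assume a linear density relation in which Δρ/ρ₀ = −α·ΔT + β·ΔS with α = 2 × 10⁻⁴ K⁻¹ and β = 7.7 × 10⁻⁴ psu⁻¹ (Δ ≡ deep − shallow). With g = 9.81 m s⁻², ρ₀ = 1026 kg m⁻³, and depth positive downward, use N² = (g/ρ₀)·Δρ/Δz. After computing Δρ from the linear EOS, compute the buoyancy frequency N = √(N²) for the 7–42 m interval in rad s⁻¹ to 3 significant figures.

0.0107 rad s⁻¹

ΔT = +0.9 K, ΔS = +0.76 psu (deep − shallow).
Δρ/ρ₀ = −αΔT + βΔS = -1.80 × 10⁻⁴ + 5.852 × 10⁻⁴ = 4.052 × 10⁻⁴, so Δρ ≈ 0.4157 kg m⁻³.
N² = (g/ρ₀)·Δρ/Δz = g·(Δρ/ρ₀)/Δz = 9.81 × 4.052 × 10⁻⁴ / 35 = 1.1357 × 10⁻⁴ s⁻².
N = √(1.1357 × 10⁻⁴) = 0.010657 rad s⁻¹ ≈ 0.0107 rad s⁻¹.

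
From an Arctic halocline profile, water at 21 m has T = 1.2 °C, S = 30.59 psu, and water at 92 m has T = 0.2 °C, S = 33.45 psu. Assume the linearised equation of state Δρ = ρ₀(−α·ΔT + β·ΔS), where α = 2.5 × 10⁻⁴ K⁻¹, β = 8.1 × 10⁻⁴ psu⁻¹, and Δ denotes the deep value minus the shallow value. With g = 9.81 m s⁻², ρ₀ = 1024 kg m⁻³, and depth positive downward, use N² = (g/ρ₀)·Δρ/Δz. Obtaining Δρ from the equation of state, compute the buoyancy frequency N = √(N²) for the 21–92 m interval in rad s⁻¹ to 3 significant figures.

0.0188 rad s⁻¹

ΔT = -1.0 K, ΔS = +2.86 psu (deep − shallow).
Δρ/ρ₀ = −αΔT + βΔS = 2.50 × 10⁻⁴ + 2.3166 × 10⁻³ = 2.5666 × 10⁻³, so Δρ ≈ 2.628 kg m⁻³.
N² = (g/ρ₀)·Δρ/Δz = g·(Δρ/ρ₀)/Δz = 9.81 × 2.5666 × 10⁻³ / 71 = 3.5462 × 10⁻⁴ s⁻².
N = √(3.5462 × 10⁻⁴) = 0.018831 rad s⁻¹ ≈ 0.0188 rad s⁻¹.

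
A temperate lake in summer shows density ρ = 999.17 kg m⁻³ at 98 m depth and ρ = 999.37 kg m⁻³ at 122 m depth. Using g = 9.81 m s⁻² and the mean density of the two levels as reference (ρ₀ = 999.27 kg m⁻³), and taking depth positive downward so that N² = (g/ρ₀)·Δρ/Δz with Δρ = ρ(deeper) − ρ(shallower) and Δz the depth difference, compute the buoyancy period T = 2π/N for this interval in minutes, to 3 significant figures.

Δρ = 999.37 − 999.17 = 0.20 kg m⁻³ over Δz = 122 − 98 = 24 m.
N² = (9.81/999.27) × (0.20/24) = 8.1810 × 10⁻⁵ s⁻².
N = √(8.1810 × 10⁻⁵) = 9.0449 × 10⁻³ rad s⁻¹, so T = 2π/N = 694.67 s = 11.578 min ≈ 11.6 min.

11.6 min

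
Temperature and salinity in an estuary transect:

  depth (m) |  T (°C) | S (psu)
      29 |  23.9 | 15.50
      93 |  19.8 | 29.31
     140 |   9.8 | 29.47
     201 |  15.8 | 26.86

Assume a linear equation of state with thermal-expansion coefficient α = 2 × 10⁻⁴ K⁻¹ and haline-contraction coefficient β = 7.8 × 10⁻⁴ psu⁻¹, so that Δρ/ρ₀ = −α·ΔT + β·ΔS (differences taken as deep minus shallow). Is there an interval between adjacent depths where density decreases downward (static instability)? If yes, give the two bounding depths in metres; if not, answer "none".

Evaluate Δρ/ρ₀ = −αΔT + βΔS across each adjacent pair:
  29–93 m: −αΔT+βΔS = −(2 × 10⁻⁴)(-4.1)+(7.8 × 10⁻⁴)(+13.81) = 0.012 → stable
  93–140 m: −αΔT+βΔS = −(2 × 10⁻⁴)(-10.0)+(7.8 × 10⁻⁴)(+0.16) = 2.1 × 10⁻³ → stable
  140–201 m: −αΔT+βΔS = −(2 × 10⁻⁴)(+6.0)+(7.8 × 10⁻⁴)(-2.61) = -3.2 × 10⁻³ → UNSTABLE
The 140–201 m interval has Δρ < 0: lighter water underlies denser water.

140–201 m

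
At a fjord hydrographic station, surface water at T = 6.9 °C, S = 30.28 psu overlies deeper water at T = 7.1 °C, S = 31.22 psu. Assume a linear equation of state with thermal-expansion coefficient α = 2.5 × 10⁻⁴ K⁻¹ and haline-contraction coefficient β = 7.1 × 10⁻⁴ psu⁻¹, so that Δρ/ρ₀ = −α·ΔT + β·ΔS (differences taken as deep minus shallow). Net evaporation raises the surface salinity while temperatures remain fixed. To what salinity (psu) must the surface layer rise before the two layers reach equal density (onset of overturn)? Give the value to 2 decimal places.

Neutral buoyancy requires −α(T_deep − T_surf) + β(S_deep − S_surf′) = 0.
S_surf′ = S_deep − (α/β)·ΔT = 31.22 − (2.5 × 10⁻⁴/7.1 × 10⁻⁴)·(+0.2) = 31.1496 psu.
Increase required: 31.1496 − 30.28 = 0.8696 psu.

31.15 psu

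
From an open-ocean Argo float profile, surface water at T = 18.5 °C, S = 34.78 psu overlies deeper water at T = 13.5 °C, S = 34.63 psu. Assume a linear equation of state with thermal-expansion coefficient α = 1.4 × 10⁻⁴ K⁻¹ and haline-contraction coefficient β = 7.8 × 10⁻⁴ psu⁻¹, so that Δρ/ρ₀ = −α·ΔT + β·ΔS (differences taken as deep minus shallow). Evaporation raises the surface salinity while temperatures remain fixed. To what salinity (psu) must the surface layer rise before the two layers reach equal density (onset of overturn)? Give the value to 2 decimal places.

35.53 psu

Neutral buoyancy requires −α(T_deep − T_surf) + β(S_deep − S_surf′) = 0.
S_surf′ = S_deep − (α/β)·ΔT = 34.63 − (1.4 × 10⁻⁴/7.8 × 10⁻⁴)·(-5.0) = 35.5274 psu.
Increase required: 35.5274 − 34.78 = 0.7474 psu.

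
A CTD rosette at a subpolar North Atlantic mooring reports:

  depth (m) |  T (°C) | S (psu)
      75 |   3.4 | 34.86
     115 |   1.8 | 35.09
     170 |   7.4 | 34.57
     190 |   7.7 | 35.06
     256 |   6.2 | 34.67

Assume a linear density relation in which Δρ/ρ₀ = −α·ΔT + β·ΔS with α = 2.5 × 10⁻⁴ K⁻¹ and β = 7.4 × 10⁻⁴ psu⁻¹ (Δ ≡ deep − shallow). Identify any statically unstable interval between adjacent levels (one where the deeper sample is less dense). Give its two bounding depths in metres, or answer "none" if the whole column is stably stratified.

Evaluate Δρ/ρ₀ = −αΔT + βΔS across each adjacent pair:
  75–115 m: −αΔT+βΔS = −(2.5 × 10⁻⁴)(-1.6)+(7.4 × 10⁻⁴)(+0.23) = 5.7 × 10⁻⁴ → stable
  115–170 m: −αΔT+βΔS = −(2.5 × 10⁻⁴)(+5.6)+(7.4 × 10⁻⁴)(-0.52) = -1.8 × 10⁻³ → UNSTABLE
  170–190 m: −αΔT+βΔS = −(2.5 × 10⁻⁴)(+0.3)+(7.4 × 10⁻⁴)(+0.49) = 2.9 × 10⁻⁴ → stable
  190–256 m: −αΔT+βΔS = −(2.5 × 10⁻⁴)(-1.5)+(7.4 × 10⁻⁴)(-0.39) = 8.6 × 10⁻⁵ → stable
The 115–170 m interval has Δρ < 0: lighter water underlies denser water.

115–170 m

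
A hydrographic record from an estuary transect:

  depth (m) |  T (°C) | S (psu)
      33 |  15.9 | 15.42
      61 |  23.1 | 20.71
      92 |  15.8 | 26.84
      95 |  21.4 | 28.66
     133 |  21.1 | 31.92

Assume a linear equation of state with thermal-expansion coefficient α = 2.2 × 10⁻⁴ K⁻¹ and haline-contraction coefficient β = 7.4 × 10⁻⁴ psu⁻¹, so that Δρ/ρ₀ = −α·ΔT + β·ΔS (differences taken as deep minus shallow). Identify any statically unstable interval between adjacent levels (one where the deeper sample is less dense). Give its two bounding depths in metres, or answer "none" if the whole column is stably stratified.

none

Evaluate Δρ/ρ₀ = −αΔT + βΔS across each adjacent pair:
  33–61 m: −αΔT+βΔS = −(2.2 × 10⁻⁴)(+7.2)+(7.4 × 10⁻⁴)(+5.29) = 2.3 × 10⁻³ → stable
  61–92 m: −αΔT+βΔS = −(2.2 × 10⁻⁴)(-7.3)+(7.4 × 10⁻⁴)(+6.13) = 6.1 × 10⁻³ → stable
  92–95 m: −αΔT+βΔS = −(2.2 × 10⁻⁴)(+5.6)+(7.4 × 10⁻⁴)(+1.82) = 1.1 × 10⁻⁴ → stable
  95–133 m: −αΔT+βΔS = −(2.2 × 10⁻⁴)(-0.3)+(7.4 × 10⁻⁴)(+3.26) = 2.5 × 10⁻³ → stable
Every interval has Δρ > 0: the column is stably stratified throughout.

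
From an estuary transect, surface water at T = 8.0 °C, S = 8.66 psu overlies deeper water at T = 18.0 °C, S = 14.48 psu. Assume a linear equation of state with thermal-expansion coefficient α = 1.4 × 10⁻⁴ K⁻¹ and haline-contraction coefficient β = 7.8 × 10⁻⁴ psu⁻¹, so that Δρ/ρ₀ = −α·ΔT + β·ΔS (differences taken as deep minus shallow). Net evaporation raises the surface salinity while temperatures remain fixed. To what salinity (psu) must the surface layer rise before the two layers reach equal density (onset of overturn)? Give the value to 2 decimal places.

12.69 psu

Neutral buoyancy requires −α(T_deep − T_surf) + β(S_deep − S_surf′) = 0.
S_surf′ = S_deep − (α/β)·ΔT = 14.48 − (1.4 × 10⁻⁴/7.8 × 10⁻⁴)·(+10.0) = 12.6851 psu.
Increase required: 12.6851 − 8.66 = 4.0251 psu.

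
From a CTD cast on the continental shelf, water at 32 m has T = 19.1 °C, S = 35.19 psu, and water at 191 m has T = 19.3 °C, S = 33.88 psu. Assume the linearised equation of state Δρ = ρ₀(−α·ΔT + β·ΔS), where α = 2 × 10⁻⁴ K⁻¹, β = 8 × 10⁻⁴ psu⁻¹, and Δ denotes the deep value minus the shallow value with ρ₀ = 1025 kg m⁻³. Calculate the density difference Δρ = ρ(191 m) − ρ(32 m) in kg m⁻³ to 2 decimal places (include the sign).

-1.12 kg m⁻³

ΔT = +0.2 K, ΔS = -1.31 psu (deep − shallow).
Δρ/ρ₀ = −(2 × 10⁻⁴)(+0.2) + (8 × 10⁻⁴)(-1.31) = -1.088 × 10⁻³.
Δρ = 1025 × (-1.088 × 10⁻³) = -1.12 kg m⁻³.
Negative Δρ: lighter below, statically unstable.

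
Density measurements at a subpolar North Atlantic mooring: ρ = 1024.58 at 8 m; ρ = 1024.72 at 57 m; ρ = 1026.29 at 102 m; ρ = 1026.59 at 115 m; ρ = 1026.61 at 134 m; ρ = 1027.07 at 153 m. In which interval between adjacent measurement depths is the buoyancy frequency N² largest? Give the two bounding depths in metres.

Compute the density gradient over each adjacent pair:
  8–57 m: Δρ/Δz = 0.14/49 = 2.9 × 10⁻³ kg m⁻⁴
  57–102 m: Δρ/Δz = 1.57/45 = 0.035 kg m⁻⁴
  102–115 m: Δρ/Δz = 0.30/13 = 0.023 kg m⁻⁴
  115–134 m: Δρ/Δz = 0.02/19 = 1.1 × 10⁻³ kg m⁻⁴
  134–153 m: Δρ/Δz = 0.46/19 = 0.024 kg m⁻⁴
The largest gradient is in the 57–102 m interval — the pycnocline.

57–102 m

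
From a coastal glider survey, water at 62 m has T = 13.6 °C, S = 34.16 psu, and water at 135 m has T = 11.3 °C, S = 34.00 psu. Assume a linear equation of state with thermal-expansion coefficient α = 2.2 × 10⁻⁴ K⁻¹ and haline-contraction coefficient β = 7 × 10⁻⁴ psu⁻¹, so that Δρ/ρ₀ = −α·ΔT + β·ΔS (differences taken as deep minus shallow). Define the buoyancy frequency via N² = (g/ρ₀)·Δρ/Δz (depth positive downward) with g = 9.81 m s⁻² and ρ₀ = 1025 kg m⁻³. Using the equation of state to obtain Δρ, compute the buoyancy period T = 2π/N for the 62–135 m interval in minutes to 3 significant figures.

ΔT = -2.3 K, ΔS = -0.16 psu (deep − shallow).
Δρ/ρ₀ = −αΔT + βΔS = 5.06 × 10⁻⁴ − 1.12 × 10⁻⁴ = 3.94 × 10⁻⁴, so Δρ ≈ 0.4038 kg m⁻³.
N² = (g/ρ₀)·Δρ/Δz = g·(Δρ/ρ₀)/Δz = 9.81 × 3.94 × 10⁻⁴ / 73 = 5.2947 × 10⁻⁵ s⁻².
N = √(5.2947 × 10⁻⁵) = 7.2765 × 10⁻³ rad s⁻¹ → T = 2π/N = 863.49 s = 14.392 min ≈ 14.4 min.

14.4 min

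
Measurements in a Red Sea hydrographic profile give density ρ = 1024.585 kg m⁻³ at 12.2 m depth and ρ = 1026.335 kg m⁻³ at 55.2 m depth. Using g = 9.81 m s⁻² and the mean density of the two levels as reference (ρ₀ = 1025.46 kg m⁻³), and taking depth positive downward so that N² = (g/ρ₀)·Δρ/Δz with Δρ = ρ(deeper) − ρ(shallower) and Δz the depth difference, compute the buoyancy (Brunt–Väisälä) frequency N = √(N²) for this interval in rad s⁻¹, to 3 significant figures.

Δρ = 1026.335 − 1024.585 = 1.750 kg m⁻³ over Δz = 55.2 − 12.2 = 43 m.
N² = (9.81/1025.46) × (1.750/43) = 3.8933 × 10⁻⁴ s⁻².
N = √(3.8933 × 10⁻⁴) = 0.019731 rad s⁻¹ ≈ 0.0197 rad s⁻¹.

0.0197 rad s⁻¹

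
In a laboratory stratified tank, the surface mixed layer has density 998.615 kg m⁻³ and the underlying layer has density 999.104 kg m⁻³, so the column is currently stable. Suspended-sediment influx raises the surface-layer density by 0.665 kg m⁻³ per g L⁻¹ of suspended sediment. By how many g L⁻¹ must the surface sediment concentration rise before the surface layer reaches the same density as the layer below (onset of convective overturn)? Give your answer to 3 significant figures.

0.735 g L⁻¹

Density deficit of the surface layer: 999.104 − 998.615 = 0.489 kg m⁻³.
Required change = 0.489 / 0.665 = 0.735 g L⁻¹.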